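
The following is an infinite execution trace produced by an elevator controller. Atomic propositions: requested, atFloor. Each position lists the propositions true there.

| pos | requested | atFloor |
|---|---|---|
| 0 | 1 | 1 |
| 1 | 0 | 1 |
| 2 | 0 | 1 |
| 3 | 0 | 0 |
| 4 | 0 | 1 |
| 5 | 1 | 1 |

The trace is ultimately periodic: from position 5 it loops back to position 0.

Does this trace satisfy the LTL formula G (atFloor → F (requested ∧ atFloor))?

atFloor → F (requested ∧ atFloor) holds at every position 0..5, and those are all positions ever visited, so G (atFloor → F (requested ∧ atFloor)) holds.
Positions where atFloor holds: 0, 1, 2, 4, 5.
Check F (requested ∧ atFloor) at each: 0→ok, 1→ok, 2→ok, 4→ok, 5→ok.

Yes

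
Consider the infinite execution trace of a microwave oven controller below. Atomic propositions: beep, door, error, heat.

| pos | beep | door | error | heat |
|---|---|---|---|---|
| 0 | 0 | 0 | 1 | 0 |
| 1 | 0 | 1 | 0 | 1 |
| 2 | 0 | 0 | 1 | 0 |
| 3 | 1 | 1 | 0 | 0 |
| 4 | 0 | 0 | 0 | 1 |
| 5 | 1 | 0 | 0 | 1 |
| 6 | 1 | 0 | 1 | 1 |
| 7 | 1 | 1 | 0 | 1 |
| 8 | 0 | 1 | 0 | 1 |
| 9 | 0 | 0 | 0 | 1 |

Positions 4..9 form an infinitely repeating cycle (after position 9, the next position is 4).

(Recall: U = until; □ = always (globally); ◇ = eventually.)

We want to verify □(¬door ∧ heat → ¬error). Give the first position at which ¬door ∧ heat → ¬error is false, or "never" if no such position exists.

Check ¬door ∧ heat → ¬error at each position in order: 0 ✓, 1 ✓, 2 ✓, 3 ✓, 4 ✓, 5 ✓.
At position 6 the labels are {beep, error, heat}, so ¬door ∧ heat → ¬error is false there. This is the first violation.

6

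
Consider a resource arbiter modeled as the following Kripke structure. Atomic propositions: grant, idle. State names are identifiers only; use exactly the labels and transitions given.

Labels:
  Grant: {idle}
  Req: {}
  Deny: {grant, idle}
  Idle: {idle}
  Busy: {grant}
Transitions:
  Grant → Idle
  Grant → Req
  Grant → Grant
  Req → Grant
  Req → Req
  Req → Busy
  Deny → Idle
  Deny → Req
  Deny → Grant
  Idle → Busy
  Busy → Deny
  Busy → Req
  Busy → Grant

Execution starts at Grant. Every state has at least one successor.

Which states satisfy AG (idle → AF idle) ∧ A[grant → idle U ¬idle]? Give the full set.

{Req, Idle, Busy}

States satisfying idle → AF idle: {Grant, Req, Deny, Idle, Busy}.
States satisfying AG (idle → AF idle): {Grant, Req, Deny, Idle, Busy}.
States satisfying grant → idle: {Grant, Req, Deny, Idle}.
States satisfying ¬idle: {Req, Busy}.
States satisfying A[grant → idle U ¬idle]: {Req, Idle, Busy}.
States satisfying AG (idle → AF idle) ∧ A[grant → idle U ¬idle]: {Req, Idle, Busy}.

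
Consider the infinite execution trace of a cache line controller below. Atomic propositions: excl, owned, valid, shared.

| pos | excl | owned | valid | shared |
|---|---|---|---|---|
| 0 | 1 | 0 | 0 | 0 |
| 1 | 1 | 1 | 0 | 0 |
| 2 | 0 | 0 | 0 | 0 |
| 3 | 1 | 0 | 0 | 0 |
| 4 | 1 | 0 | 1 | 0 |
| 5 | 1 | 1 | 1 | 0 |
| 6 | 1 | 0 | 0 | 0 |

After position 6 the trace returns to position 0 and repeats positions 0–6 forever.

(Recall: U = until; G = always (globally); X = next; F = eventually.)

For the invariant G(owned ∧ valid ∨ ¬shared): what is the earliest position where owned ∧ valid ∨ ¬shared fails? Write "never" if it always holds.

never

owned ∧ valid ∨ ¬shared holds at every position 0..6, and those are all the positions the trace ever visits, so the invariant G(owned ∧ valid ∨ ¬shared) is never violated.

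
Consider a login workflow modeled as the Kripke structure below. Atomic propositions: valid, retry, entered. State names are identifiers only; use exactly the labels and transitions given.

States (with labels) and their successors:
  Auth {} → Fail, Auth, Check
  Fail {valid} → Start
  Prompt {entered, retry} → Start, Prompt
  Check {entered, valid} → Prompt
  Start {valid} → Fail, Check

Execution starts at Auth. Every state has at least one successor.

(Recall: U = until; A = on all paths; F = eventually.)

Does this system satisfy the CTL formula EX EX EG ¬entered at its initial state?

States satisfying EX EG ¬entered: {Auth, Fail, Prompt, Start}.
States satisfying EX EX EG ¬entered: {Auth, Fail, Prompt, Check, Start}.
Auth ∈ Sat(EX EX EG ¬entered).

Satisfied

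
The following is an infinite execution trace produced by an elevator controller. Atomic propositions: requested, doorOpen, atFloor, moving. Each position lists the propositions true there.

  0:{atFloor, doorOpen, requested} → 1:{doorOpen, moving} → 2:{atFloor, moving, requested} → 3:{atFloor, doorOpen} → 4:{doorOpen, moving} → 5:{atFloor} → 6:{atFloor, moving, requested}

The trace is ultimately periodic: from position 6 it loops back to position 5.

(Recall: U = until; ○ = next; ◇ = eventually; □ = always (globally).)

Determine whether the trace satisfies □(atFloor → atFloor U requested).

atFloor → atFloor U requested must hold at every position from 0 onward. It fails at position 3, so □(atFloor → atFloor U requested) is false.
Positions where atFloor holds: 0, 2, 3, 5, 6.
Check atFloor U requested at each: 0→ok, 2→ok, 3→fails, 5→ok, 6→ok.

No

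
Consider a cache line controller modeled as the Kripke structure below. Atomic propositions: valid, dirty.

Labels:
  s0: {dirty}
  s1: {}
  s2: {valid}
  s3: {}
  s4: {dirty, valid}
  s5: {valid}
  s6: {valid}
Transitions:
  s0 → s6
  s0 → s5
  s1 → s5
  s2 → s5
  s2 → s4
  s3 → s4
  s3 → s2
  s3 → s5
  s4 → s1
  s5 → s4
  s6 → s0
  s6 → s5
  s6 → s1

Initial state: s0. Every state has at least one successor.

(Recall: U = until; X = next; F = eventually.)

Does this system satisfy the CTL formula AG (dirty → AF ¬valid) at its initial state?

Satisfied

States satisfying dirty → AF ¬valid: {s0, s1, s2, s3, s4, s5, s6}.
States satisfying AG (dirty → AF ¬valid): {s0, s1, s2, s3, s4, s5, s6}.
Every state reachable from s0 satisfies dirty → AF ¬valid.
s0 ∈ Sat(AG (dirty → AF ¬valid)).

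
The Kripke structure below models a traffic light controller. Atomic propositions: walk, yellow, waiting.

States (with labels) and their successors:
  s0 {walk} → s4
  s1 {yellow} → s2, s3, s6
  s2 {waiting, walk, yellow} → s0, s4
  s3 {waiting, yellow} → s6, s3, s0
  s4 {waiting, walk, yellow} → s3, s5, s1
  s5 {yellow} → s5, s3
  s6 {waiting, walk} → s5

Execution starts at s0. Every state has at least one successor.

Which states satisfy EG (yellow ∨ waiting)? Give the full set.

{s1, s2, s3, s4, s5, s6}

States satisfying yellow ∨ waiting: {s1, s2, s3, s4, s5, s6}.
States satisfying EG (yellow ∨ waiting): {s1, s2, s3, s4, s5, s6}.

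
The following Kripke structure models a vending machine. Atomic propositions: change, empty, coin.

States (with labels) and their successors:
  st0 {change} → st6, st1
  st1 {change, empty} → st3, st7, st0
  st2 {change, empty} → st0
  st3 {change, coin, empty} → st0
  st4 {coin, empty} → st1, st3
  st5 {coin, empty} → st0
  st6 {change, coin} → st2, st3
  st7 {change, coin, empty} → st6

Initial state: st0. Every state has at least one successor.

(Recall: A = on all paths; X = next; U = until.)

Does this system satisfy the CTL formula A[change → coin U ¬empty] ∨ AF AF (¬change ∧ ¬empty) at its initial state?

Satisfied

States satisfying change → coin: {st3, st4, st5, st6, st7}.
States satisfying ¬empty: {st0, st6}.
States satisfying A[change → coin U ¬empty]: {st0, st3, st5, st6, st7}.
States satisfying AF (¬change ∧ ¬empty): ∅.
States satisfying AF AF (¬change ∧ ¬empty): ∅.
States satisfying A[change → coin U ¬empty] ∨ AF AF (¬change ∧ ¬empty): {st0, st3, st5, st6, st7}.
st0 ∈ Sat(A[change → coin U ¬empty] ∨ AF AF (¬change ∧ ¬empty)).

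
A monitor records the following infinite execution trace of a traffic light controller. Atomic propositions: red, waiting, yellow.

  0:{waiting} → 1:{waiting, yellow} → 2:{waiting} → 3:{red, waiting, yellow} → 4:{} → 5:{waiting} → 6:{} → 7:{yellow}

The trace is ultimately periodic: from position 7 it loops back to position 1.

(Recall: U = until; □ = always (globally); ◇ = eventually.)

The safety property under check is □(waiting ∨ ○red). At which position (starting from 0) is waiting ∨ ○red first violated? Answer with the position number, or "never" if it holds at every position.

Check waiting ∨ ○red at each position in order: 0 ✓, 1 ✓, 2 ✓, 3 ✓.
At position 4 the labels are {} and the next position 5 has {waiting}, so waiting ∨ ○red is false there. This is the first violation.

4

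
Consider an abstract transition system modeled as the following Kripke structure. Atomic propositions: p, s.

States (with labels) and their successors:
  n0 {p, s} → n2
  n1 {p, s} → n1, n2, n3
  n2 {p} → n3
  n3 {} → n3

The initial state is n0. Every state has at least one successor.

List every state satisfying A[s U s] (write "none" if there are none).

{n0, n1}

States satisfying s: {n0, n1}.
States satisfying A[s U s]: {n0, n1}.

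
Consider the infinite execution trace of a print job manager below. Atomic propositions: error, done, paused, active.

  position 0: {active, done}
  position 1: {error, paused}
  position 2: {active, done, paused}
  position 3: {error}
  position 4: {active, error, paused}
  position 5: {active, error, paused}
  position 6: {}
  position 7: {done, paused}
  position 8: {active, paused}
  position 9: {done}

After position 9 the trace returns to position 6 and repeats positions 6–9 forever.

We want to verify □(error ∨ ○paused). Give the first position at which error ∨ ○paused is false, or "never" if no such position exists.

2

Check error ∨ ○paused at each position in order: 0 ✓, 1 ✓.
At position 2 the labels are {active, done, paused} and the next position 3 has {error}, so error ∨ ○paused is false there. This is the first violation.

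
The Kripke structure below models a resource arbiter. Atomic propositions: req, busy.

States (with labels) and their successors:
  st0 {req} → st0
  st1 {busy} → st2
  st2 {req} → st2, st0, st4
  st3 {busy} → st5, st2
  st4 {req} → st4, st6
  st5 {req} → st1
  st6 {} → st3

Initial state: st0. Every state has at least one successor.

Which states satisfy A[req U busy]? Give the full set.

States satisfying req: {st0, st2, st4, st5}.
States satisfying busy: {st1, st3}.
States satisfying A[req U busy]: {st1, st3, st5}.

{st1, st3, st5}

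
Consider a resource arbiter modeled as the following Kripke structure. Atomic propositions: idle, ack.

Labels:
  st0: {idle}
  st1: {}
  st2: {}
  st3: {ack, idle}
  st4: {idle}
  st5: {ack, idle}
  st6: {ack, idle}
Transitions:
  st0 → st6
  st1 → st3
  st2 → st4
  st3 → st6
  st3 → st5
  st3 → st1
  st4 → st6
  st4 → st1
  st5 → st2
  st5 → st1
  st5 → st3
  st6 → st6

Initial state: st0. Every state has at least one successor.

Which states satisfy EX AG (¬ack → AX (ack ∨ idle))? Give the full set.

States satisfying AG (¬ack → AX (ack ∨ idle)): {st0, st6}.
States satisfying EX AG (¬ack → AX (ack ∨ idle)): {st0, st3, st4, st6}.

{st0, st3, st4, st6}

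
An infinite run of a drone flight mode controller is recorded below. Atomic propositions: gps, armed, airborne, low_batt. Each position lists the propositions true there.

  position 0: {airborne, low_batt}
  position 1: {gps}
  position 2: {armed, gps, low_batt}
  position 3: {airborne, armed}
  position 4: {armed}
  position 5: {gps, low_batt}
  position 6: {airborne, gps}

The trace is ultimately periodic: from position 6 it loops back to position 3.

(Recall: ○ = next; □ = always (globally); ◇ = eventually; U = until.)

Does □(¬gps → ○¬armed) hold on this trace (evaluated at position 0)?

Violated

¬gps → ○¬armed must hold at every position from 0 onward. It fails at position 3, so □(¬gps → ○¬armed) is false.
Positions where ¬gps holds: 0, 3, 4.
Check ○¬armed at each: 0→ok, 3→fails, 4→ok.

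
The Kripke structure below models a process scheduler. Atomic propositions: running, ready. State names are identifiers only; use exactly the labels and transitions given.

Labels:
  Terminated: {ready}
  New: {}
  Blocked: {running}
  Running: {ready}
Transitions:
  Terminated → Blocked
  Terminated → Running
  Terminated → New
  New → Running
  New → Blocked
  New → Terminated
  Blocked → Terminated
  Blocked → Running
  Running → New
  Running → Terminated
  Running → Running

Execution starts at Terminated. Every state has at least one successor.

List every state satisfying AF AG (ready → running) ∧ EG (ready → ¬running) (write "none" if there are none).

States satisfying AG (ready → running): ∅.
States satisfying AF AG (ready → running): ∅.
States satisfying ready → ¬running: {Terminated, New, Blocked, Running}.
States satisfying EG (ready → ¬running): {Terminated, New, Blocked, Running}.
States satisfying AF AG (ready → running) ∧ EG (ready → ¬running): ∅.

none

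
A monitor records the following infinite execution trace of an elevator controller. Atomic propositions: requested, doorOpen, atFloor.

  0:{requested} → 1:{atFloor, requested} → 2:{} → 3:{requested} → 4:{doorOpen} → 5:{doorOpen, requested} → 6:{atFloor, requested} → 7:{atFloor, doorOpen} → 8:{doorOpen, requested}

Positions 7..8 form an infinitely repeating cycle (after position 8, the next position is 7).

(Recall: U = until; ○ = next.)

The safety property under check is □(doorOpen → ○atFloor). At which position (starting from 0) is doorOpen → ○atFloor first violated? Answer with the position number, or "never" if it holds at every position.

Check doorOpen → ○atFloor at each position in order: 0 ✓, 1 ✓, 2 ✓, 3 ✓.
At position 4 the labels are {doorOpen} and the next position 5 has {doorOpen, requested}, so doorOpen → ○atFloor is false there. This is the first violation.

4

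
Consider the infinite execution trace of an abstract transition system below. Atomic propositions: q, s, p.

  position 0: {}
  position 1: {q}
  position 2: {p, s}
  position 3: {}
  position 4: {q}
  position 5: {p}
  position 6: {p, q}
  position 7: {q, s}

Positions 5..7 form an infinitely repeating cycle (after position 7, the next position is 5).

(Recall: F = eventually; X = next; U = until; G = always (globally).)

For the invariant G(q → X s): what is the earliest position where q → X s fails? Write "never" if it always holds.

4

Check q → X s at each position in order: 0 ✓, 1 ✓, 2 ✓, 3 ✓.
At position 4 the labels are {q} and the next position 5 has {p}, so q → X s is false there. This is the first violation.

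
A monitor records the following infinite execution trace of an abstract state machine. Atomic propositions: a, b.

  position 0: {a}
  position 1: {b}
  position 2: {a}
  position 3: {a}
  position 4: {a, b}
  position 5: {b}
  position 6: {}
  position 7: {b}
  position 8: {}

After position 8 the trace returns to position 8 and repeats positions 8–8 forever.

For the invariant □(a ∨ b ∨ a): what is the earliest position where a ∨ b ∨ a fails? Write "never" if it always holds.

6

Check a ∨ b ∨ a at each position in order: 0 ✓, 1 ✓, 2 ✓, 3 ✓, 4 ✓, 5 ✓.
At position 6 the labels are {}, so a ∨ b ∨ a is false there. This is the first violation.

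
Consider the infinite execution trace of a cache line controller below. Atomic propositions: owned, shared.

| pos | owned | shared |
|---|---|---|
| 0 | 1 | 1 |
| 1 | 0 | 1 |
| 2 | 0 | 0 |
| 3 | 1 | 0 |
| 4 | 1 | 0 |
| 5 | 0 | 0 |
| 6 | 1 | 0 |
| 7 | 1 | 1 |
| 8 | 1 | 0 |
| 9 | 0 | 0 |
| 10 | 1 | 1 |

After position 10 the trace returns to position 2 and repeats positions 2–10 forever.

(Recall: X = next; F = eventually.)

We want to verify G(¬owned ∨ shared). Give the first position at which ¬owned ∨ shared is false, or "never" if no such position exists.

3

Check ¬owned ∨ shared at each position in order: 0 ✓, 1 ✓, 2 ✓.
At position 3 the labels are {owned}, so ¬owned ∨ shared is false there. This is the first violation.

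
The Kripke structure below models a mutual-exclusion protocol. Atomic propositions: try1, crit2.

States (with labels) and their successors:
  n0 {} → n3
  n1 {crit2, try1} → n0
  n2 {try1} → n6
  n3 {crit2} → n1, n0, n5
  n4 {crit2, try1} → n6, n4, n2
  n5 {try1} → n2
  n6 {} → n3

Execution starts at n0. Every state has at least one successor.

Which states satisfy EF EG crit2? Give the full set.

States satisfying EG crit2: {n4}.
States satisfying EF EG crit2: {n4}.

{n4}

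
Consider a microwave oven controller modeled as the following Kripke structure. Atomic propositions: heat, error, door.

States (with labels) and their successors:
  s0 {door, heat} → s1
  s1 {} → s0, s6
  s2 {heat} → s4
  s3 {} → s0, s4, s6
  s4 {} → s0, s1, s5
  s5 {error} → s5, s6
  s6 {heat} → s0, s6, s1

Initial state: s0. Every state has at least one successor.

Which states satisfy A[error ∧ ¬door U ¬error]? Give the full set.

States satisfying error ∧ ¬door: {s5}.
States satisfying ¬error: {s0, s1, s2, s3, s4, s6}.
States satisfying A[error ∧ ¬door U ¬error]: {s0, s1, s2, s3, s4, s6}.

{s0, s1, s2, s3, s4, s6}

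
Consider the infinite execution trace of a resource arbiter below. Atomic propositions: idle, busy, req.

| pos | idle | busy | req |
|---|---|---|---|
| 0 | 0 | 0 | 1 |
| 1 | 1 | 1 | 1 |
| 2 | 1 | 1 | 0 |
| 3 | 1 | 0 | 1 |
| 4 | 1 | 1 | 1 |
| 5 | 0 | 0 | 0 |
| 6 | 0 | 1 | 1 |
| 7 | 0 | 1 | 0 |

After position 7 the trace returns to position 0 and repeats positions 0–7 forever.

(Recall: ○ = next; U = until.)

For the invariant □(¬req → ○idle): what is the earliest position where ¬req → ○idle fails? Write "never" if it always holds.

5

Check ¬req → ○idle at each position in order: 0 ✓, 1 ✓, 2 ✓, 3 ✓, 4 ✓.
At position 5 the labels are {} and the next position 6 has {busy, req}, so ¬req → ○idle is false there. This is the first violation.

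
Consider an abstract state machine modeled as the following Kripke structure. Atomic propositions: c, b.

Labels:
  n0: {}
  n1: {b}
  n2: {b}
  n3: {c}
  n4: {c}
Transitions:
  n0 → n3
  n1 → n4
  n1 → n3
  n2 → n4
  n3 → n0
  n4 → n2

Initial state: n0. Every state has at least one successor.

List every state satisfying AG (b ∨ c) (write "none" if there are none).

States satisfying b ∨ c: {n1, n2, n3, n4}.
States satisfying AG (b ∨ c): {n2, n4}.

{n2, n4}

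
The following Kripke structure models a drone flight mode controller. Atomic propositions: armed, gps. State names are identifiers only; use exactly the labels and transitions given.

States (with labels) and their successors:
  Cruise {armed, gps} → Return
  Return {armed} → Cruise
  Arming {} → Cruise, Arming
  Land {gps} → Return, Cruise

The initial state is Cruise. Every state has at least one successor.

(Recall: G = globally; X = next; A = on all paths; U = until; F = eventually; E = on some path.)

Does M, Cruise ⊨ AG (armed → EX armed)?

Holds

States satisfying armed → EX armed: {Cruise, Return, Arming, Land}.
States satisfying AG (armed → EX armed): {Cruise, Return, Arming, Land}.
Every state reachable from Cruise satisfies armed → EX armed.
Cruise ∈ Sat(AG (armed → EX armed)).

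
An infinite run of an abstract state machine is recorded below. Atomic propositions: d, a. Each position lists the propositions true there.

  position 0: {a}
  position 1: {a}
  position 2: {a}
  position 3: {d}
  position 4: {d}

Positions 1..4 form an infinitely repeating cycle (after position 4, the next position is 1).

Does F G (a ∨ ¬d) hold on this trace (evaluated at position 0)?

Violated

G (a ∨ ¬d) is false at every position 0..4, so it never becomes true and F G (a ∨ ¬d) fails.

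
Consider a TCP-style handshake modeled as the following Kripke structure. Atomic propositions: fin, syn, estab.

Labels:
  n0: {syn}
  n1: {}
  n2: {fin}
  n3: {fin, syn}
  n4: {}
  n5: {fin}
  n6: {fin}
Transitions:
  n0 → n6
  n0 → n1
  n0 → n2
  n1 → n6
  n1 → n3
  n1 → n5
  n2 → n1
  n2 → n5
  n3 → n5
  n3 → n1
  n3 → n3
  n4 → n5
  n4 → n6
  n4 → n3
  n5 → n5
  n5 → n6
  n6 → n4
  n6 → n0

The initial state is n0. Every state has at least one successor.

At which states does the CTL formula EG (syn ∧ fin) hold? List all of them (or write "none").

States satisfying syn ∧ fin: {n3}.
States satisfying EG (syn ∧ fin): {n3}.

{n3}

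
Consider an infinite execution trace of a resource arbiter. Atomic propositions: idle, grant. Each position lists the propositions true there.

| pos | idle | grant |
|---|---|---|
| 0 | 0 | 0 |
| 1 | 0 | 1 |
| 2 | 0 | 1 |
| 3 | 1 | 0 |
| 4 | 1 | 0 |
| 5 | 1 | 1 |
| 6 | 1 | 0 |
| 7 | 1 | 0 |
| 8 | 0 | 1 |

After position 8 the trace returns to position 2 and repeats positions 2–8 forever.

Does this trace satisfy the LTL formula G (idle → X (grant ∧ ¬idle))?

Violated

idle → X (grant ∧ ¬idle) must hold at every position from 0 onward. It fails at position 3, so G (idle → X (grant ∧ ¬idle)) is false.
Positions where idle holds: 3, 4, 5, 6, 7.
Check X (grant ∧ ¬idle) at each: 3→fails, 4→fails, 5→fails, 6→fails, 7→ok.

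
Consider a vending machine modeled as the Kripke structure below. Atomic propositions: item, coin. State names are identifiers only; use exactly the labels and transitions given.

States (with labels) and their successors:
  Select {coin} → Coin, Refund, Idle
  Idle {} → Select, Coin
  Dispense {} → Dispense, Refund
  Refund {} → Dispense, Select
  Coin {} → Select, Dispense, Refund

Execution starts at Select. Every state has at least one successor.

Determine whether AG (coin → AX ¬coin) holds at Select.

Holds

States satisfying coin → AX ¬coin: {Select, Idle, Dispense, Refund, Coin}.
States satisfying AG (coin → AX ¬coin): {Select, Idle, Dispense, Refund, Coin}.
Every state reachable from Select satisfies coin → AX ¬coin.
Select ∈ Sat(AG (coin → AX ¬coin)).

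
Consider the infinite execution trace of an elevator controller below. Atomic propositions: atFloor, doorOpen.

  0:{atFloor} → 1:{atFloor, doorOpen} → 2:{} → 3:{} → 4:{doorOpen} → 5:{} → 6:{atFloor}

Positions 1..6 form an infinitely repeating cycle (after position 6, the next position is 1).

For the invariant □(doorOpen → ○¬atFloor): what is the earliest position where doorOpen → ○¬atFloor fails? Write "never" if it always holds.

never

doorOpen → ○¬atFloor holds at every position 0..6, and those are all the positions the trace ever visits, so the invariant □(doorOpen → ○¬atFloor) is never violated.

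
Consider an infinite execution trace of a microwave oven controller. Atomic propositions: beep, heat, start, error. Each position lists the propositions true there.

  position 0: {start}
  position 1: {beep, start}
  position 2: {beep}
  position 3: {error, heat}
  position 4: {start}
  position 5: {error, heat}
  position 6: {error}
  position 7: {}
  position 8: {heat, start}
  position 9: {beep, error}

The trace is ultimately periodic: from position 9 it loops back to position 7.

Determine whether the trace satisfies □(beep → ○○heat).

Violated

beep → ○○heat must hold at every position from 0 onward. It fails at position 2, so □(beep → ○○heat) is false.
Positions where beep holds: 1, 2, 9.
Check ○○heat at each: 1→ok, 2→fails, 9→ok.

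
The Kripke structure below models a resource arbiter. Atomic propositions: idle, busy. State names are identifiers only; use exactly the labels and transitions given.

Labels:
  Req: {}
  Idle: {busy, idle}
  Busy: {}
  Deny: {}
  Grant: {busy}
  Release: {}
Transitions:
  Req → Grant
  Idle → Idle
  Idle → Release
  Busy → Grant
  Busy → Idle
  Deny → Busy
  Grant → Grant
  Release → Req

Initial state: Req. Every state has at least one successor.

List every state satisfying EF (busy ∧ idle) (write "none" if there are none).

States satisfying busy ∧ idle: {Idle}.
States satisfying EF (busy ∧ idle): {Idle, Busy, Deny}.

{Idle, Busy, Deny}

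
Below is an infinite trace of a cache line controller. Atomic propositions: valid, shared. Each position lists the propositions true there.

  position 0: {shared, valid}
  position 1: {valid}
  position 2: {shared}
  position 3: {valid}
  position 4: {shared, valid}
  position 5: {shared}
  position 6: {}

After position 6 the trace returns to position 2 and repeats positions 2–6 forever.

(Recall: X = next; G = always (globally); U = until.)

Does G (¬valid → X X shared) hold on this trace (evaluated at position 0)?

¬valid → X X shared must hold at every position from 0 onward. It fails at position 6, so G (¬valid → X X shared) is false.
Positions where ¬valid holds: 2, 5, 6.
Check X X shared at each: 2→ok, 5→ok, 6→fails.

Violated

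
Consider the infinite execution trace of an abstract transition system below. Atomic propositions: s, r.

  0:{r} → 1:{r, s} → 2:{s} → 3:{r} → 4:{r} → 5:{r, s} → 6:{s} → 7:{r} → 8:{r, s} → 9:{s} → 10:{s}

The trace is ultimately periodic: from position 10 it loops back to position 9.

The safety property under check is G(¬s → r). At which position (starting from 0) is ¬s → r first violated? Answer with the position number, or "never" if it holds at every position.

never

¬s → r holds at every position 0..10, and those are all the positions the trace ever visits, so the invariant G(¬s → r) is never violated.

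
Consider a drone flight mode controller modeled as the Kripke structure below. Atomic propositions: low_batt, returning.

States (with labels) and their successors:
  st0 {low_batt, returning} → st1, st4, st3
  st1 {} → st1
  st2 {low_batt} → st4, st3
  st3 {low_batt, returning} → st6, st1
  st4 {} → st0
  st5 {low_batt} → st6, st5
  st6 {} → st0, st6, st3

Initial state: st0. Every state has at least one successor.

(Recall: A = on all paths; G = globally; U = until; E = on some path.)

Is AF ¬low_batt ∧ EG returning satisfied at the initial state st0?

Does not hold

States satisfying ¬low_batt: {st1, st4, st6}.
States satisfying AF ¬low_batt: {st0, st1, st2, st3, st4, st6}.
States satisfying returning: {st0, st3}.
States satisfying EG returning: ∅.
States satisfying AF ¬low_batt ∧ EG returning: ∅.
st0 ∉ Sat(AF ¬low_batt ∧ EG returning).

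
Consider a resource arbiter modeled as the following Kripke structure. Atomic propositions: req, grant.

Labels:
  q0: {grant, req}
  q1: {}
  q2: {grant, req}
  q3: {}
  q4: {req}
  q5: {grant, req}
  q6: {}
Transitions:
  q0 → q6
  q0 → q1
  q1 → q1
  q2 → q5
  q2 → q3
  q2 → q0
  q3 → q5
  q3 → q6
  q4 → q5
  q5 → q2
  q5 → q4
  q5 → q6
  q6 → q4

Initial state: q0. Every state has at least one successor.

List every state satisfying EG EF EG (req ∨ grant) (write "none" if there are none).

States satisfying EF EG (req ∨ grant): {q0, q2, q3, q4, q5, q6}.
States satisfying EG EF EG (req ∨ grant): {q0, q2, q3, q4, q5, q6}.

{q0, q2, q3, q4, q5, q6}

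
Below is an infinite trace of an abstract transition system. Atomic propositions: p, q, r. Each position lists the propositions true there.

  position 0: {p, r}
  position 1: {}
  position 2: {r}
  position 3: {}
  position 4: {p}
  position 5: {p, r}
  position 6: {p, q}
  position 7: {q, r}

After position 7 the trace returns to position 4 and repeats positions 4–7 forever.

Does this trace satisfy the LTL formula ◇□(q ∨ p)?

□(q ∨ p) holds at position 4, which is reachable from 0, so ◇□(q ∨ p) holds.

Yes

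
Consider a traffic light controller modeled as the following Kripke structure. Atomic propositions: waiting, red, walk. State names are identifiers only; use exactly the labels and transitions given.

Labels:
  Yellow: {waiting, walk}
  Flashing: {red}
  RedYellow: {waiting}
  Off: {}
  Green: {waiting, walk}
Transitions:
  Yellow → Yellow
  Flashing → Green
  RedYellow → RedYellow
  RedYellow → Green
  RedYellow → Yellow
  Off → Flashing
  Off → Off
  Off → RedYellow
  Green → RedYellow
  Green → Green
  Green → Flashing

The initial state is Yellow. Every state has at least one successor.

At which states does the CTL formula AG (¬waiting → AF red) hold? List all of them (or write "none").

States satisfying ¬waiting → AF red: {Yellow, Flashing, RedYellow, Green}.
States satisfying AG (¬waiting → AF red): {Yellow, Flashing, RedYellow, Green}.

{Yellow, Flashing, RedYellow, Green}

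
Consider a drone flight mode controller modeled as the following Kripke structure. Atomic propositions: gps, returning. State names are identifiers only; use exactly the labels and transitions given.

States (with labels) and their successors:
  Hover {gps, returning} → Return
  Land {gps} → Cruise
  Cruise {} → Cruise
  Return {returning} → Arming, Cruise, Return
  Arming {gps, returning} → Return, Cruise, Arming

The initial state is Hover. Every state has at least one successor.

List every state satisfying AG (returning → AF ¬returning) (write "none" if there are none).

States satisfying returning → AF ¬returning: {Land, Cruise}.
States satisfying AG (returning → AF ¬returning): {Land, Cruise}.

{Land, Cruise}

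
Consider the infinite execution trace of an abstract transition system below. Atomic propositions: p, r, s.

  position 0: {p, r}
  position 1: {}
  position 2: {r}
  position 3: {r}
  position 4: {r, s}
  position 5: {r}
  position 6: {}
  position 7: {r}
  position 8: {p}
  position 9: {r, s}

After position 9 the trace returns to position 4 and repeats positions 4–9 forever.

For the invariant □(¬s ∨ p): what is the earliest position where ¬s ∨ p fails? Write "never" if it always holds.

4

Check ¬s ∨ p at each position in order: 0 ✓, 1 ✓, 2 ✓, 3 ✓.
At position 4 the labels are {r, s}, so ¬s ∨ p is false there. This is the first violation.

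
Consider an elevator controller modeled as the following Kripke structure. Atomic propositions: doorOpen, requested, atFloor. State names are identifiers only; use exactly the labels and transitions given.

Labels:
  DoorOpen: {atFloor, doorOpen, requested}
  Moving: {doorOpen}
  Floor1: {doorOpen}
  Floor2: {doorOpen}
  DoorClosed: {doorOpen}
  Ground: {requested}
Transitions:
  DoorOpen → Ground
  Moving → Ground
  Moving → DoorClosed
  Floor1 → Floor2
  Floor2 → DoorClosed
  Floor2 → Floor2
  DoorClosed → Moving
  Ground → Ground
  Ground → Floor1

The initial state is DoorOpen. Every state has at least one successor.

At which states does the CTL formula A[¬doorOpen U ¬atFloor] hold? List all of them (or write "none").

States satisfying ¬doorOpen: {Ground}.
States satisfying ¬atFloor: {Moving, Floor1, Floor2, DoorClosed, Ground}.
States satisfying A[¬doorOpen U ¬atFloor]: {Moving, Floor1, Floor2, DoorClosed, Ground}.

{Moving, Floor1, Floor2, DoorClosed, Ground}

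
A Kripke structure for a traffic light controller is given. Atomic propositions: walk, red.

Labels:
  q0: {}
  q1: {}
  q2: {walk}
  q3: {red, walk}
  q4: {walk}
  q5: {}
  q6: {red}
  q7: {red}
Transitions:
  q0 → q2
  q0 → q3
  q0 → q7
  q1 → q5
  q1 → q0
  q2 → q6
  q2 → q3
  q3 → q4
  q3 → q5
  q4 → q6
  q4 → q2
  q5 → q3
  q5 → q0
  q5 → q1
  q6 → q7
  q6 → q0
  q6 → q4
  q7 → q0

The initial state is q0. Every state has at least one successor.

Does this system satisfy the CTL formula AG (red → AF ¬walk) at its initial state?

No

States satisfying red → AF ¬walk: {q0, q1, q2, q4, q5, q6, q7}.
States satisfying AG (red → AF ¬walk): ∅.
q3 is reachable from q0 and violates red → AF ¬walk, so AG fails at q0.
q0 ∉ Sat(AG (red → AF ¬walk)).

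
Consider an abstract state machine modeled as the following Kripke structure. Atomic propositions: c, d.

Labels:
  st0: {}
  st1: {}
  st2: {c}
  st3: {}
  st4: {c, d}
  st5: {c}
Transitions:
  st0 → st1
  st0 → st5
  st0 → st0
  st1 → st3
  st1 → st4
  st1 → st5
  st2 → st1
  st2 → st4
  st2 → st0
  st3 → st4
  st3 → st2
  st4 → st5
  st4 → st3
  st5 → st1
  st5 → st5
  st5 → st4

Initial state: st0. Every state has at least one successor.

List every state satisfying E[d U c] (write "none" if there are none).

States satisfying d: {st4}.
States satisfying c: {st2, st4, st5}.
States satisfying E[d U c]: {st2, st4, st5}.

{st2, st4, st5}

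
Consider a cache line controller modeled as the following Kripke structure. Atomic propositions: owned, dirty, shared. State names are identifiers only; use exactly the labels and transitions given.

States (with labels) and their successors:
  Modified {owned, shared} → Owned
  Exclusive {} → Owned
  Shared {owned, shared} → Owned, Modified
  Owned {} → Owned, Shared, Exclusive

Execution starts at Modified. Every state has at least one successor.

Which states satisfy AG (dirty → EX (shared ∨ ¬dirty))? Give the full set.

States satisfying dirty → EX (shared ∨ ¬dirty): {Modified, Exclusive, Shared, Owned}.
States satisfying AG (dirty → EX (shared ∨ ¬dirty)): {Modified, Exclusive, Shared, Owned}.

{Modified, Exclusive, Shared, Owned}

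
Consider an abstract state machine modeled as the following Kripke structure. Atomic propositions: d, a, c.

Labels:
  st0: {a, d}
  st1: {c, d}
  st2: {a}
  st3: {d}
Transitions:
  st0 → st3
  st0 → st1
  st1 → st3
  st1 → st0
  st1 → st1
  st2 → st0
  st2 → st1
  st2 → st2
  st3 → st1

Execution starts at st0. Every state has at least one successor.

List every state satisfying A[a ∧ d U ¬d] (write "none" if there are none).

{st2}

States satisfying a ∧ d: {st0}.
States satisfying ¬d: {st2}.
States satisfying A[a ∧ d U ¬d]: {st2}.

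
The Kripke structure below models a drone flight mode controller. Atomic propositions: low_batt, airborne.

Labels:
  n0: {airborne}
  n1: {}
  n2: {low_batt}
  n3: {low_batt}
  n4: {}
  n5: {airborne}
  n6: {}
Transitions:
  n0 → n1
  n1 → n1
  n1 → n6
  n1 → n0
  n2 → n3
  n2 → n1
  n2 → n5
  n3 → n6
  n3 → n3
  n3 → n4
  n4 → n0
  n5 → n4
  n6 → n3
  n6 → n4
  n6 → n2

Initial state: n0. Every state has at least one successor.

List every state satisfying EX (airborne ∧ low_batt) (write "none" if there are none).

States satisfying airborne ∧ low_batt: ∅.
States satisfying EX (airborne ∧ low_batt): ∅.

none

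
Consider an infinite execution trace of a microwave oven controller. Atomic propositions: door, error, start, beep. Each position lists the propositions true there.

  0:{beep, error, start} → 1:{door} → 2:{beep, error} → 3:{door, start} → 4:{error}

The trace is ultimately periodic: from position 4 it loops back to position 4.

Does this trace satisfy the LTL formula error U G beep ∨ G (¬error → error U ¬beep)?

Yes

Walking from position 0: at position 1, G beep has not yet held and error fails, so error U G beep is false.
¬error → error U ¬beep holds at every position 0..4, and those are all positions ever visited, so G (¬error → error U ¬beep) holds.
Positions where ¬error holds: 1, 3.
Check error U ¬beep at each: 1→ok, 3→ok.
At position 0: error U G beep is false; G (¬error → error U ¬beep) is true; so error U G beep ∨ G (¬error → error U ¬beep) is true.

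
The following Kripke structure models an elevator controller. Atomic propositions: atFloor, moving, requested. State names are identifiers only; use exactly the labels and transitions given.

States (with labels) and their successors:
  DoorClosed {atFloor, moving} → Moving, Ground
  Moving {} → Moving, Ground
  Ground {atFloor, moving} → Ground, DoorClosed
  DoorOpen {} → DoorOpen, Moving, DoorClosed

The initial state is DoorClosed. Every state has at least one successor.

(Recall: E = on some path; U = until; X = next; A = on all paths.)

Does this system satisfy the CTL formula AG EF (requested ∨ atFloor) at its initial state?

States satisfying EF (requested ∨ atFloor): {DoorClosed, Moving, Ground, DoorOpen}.
States satisfying AG EF (requested ∨ atFloor): {DoorClosed, Moving, Ground, DoorOpen}.
Every state reachable from DoorClosed satisfies EF (requested ∨ atFloor).
DoorClosed ∈ Sat(AG EF (requested ∨ atFloor)).

Holds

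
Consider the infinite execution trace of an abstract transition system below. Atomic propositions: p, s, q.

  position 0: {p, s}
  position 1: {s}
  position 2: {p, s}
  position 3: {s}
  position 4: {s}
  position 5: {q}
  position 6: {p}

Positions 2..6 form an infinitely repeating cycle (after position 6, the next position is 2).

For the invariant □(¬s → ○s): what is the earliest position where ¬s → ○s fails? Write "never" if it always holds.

Check ¬s → ○s at each position in order: 0 ✓, 1 ✓, 2 ✓, 3 ✓, 4 ✓.
At position 5 the labels are {q} and the next position 6 has {p}, so ¬s → ○s is false there. This is the first violation.

5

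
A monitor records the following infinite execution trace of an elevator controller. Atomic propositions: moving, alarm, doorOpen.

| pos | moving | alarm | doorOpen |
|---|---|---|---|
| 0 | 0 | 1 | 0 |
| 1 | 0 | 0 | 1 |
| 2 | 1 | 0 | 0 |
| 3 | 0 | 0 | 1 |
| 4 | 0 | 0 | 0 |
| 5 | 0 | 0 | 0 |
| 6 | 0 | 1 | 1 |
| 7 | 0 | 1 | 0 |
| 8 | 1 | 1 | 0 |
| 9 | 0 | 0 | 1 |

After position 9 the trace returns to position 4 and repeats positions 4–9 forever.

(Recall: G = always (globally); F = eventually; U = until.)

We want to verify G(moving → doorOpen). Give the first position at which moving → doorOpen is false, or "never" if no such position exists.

2

Check moving → doorOpen at each position in order: 0 ✓, 1 ✓.
At position 2 the labels are {moving}, so moving → doorOpen is false there. This is the first violation.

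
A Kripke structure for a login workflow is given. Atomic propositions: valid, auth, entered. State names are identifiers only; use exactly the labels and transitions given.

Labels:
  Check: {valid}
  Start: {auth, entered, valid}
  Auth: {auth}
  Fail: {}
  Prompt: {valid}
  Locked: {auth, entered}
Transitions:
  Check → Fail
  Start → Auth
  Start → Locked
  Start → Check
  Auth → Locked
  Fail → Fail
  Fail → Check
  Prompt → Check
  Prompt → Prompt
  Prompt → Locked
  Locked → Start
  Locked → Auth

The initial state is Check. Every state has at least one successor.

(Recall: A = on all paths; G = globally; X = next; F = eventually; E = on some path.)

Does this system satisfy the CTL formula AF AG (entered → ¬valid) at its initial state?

States satisfying AG (entered → ¬valid): {Check, Fail}.
States satisfying AF AG (entered → ¬valid): {Check, Fail}.
Check ∈ Sat(AF AG (entered → ¬valid)).

Satisfied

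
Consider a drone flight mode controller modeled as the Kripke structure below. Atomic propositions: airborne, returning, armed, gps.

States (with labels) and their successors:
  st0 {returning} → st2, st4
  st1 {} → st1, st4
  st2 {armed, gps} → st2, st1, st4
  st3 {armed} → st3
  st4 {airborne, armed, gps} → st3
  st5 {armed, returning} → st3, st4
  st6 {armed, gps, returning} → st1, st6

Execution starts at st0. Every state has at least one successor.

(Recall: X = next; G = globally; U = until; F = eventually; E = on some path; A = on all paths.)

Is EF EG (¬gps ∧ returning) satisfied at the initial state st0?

States satisfying EG (¬gps ∧ returning): ∅.
States satisfying EF EG (¬gps ∧ returning): ∅.
No suitable path/successor from st0 witnesses the formula.
st0 ∉ Sat(EF EG (¬gps ∧ returning)).

Does not hold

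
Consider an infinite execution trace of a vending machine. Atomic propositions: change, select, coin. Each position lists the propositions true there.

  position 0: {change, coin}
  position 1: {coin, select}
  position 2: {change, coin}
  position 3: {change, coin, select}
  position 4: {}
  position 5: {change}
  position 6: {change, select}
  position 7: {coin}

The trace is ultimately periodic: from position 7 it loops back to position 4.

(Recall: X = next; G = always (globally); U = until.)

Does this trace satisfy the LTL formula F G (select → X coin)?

Yes

G (select → X coin) holds at position 4, which is reachable from 0, so F G (select → X coin) holds.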